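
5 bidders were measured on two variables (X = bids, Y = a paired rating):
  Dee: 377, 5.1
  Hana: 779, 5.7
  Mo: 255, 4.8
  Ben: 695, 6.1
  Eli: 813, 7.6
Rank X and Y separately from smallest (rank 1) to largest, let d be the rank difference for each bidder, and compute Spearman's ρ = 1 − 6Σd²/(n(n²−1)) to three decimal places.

Ranks of variable 1: 2, 4, 1, 3, 5
Ranks of variable 2: 2, 3, 1, 4, 5
d = r₁ − r₂: 0, 1, 0, -1, 0
d²: 0, 1, 0, 1, 0; Σd² = 2
ρ = 1 − 6·2/(5·24) = 1 − 12/120 = 0.900

0.900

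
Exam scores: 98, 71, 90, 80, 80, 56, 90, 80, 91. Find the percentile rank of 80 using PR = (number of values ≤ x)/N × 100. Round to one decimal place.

55.6

N = 9.
Strictly below 80: 2. Equal to 80: 3.
PR = 5/9 × 100 = 55.6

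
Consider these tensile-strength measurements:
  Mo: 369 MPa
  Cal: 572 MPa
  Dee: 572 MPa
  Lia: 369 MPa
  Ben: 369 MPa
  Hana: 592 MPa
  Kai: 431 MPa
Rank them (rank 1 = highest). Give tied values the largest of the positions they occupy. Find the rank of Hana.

1

Sorted (descending): 592, 572, 572, 431, 369, 369, 369
The 2 values of 572 occupy positions 2–3 → each gets rank 3.
The 3 values of 369 occupy positions 5–7 → each gets rank 7.
Hana has value 592 MPa → rank 1.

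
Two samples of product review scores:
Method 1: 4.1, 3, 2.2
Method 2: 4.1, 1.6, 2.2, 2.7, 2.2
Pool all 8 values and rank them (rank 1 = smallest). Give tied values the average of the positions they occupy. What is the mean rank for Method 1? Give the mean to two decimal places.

Sorted (ascending): 1.6, 2.2, 2.2, 2.2, 2.7, 3, 4.1, 4.1
The 3 values of 2.2 occupy positions 2–4 → average rank 3.
The 2 values of 4.1 occupy positions 7–8 → average rank (7+8)/2 = 7.5.
Method 1 values → pooled ranks: 4.1→7.5, 3→6, 2.2→3
Mean rank = (7.5 + 6 + 3) / 3 = 5.50

5.50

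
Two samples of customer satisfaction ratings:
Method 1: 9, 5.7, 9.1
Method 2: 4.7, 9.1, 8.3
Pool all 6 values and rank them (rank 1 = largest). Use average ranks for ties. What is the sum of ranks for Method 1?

9.5

Sorted (descending): 9.1, 9.1, 9, 8.3, 5.7, 4.7
The 2 values of 9.1 occupy positions 1–2 → average rank (1+2)/2 = 1.5.
Method 1 values → pooled ranks: 9→3, 5.7→5, 9.1→1.5
Rank sum = 3 + 5 + 1.5 = 9.5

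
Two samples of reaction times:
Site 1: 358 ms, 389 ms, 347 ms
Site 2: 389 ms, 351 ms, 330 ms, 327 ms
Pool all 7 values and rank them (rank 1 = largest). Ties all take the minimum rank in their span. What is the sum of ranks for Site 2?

Sorted (descending): 389, 389, 358, 351, 347, 330, 327
The 2 values of 389 occupy positions 1–2 → each gets rank 1.
Site 2 values → pooled ranks: 389→1, 351→4, 330→6, 327→7
Rank sum = 1 + 4 + 6 + 7 = 18

18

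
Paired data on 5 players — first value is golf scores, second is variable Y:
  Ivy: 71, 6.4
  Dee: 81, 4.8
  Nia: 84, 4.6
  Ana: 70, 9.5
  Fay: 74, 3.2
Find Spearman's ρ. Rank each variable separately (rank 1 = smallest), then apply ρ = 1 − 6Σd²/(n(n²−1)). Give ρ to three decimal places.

Ranks of variable 1: 2, 4, 5, 1, 3
Ranks of variable 2: 4, 3, 2, 5, 1
d = r₁ − r₂: -2, 1, 3, -4, 2
d²: 4, 1, 9, 16, 4; Σd² = 34
ρ = 1 − 6·34/(5·24) = 1 − 204/120 = -0.700

-0.700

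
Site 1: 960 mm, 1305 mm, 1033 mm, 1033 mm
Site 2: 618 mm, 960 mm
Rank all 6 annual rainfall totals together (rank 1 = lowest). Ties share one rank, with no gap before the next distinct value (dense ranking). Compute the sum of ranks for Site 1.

Sorted (ascending): 618, 960, 960, 1033, 1033, 1305
The 2 values of 960 share dense rank 2.
The 2 values of 1033 share dense rank 3.
Remaining distinct values take the next consecutive integers.
Site 1 values → pooled ranks: 960→2, 1305→4, 1033→3, 1033→3
Rank sum = 2 + 4 + 3 + 3 = 12

12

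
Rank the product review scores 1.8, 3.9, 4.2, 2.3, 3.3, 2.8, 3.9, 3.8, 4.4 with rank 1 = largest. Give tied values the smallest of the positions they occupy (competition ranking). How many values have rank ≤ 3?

Sorted (descending): 4.4, 4.2, 3.9, 3.9, 3.8, 3.3, 2.8, 2.3, 1.8
The 2 values of 3.9 occupy positions 3–4 → each gets rank 3.
Ranks ≤ 3: {1, 2, 3, 3} → 4 values.

4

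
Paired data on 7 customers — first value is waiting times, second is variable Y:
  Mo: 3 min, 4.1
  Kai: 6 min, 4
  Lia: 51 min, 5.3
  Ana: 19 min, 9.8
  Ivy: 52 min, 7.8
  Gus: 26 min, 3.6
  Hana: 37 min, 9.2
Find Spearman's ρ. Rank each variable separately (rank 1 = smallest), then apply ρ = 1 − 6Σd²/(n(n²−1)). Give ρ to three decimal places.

Ranks of variable 1: 1, 2, 6, 3, 7, 4, 5
Ranks of variable 2: 3, 2, 4, 7, 5, 1, 6
d = r₁ − r₂: -2, 0, 2, -4, 2, 3, -1
d²: 4, 0, 4, 16, 4, 9, 1; Σd² = 38
ρ = 1 − 6·38/(7·48) = 1 − 228/336 = 0.321

0.321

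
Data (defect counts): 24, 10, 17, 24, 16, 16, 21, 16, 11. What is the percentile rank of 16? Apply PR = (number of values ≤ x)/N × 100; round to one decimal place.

N = 9.
Strictly below 16: 2. Equal to 16: 3.
PR = 5/9 × 100 = 55.6

55.6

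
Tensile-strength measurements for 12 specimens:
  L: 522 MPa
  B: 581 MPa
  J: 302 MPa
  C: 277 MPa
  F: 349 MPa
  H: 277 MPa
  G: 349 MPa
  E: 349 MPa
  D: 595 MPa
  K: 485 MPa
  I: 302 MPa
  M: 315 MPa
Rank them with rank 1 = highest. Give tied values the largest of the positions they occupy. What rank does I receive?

10

Sorted (descending): 595, 581, 522, 485, 349, 349, 349, 315, 302, 302, 277, 277
The 3 values of 349 occupy positions 5–7 → each gets rank 7.
The 2 values of 302 occupy positions 9–10 → each gets rank 10.
The 2 values of 277 occupy positions 11–12 → each gets rank 12.
I has value 302 MPa → rank 10.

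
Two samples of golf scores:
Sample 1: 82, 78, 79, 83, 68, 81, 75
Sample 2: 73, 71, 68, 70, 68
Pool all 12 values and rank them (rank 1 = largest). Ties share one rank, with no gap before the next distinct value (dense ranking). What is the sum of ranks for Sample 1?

Sorted (descending): 83, 82, 81, 79, 78, 75, 73, 71, 70, 68, 68, 68
The 3 values of 68 share dense rank 10.
Remaining distinct values take the next consecutive integers.
Sample 1 values → pooled ranks: 82→2, 78→5, 79→4, 83→1, 68→10, 81→3, 75→6
Rank sum = 2 + 5 + 4 + 1 + 10 + 3 + 6 = 31

31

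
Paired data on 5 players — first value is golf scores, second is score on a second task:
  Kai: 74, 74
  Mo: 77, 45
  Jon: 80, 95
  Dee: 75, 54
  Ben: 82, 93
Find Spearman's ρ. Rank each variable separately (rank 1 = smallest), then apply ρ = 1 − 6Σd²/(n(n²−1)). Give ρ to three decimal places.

Ranks of variable 1: 1, 3, 4, 2, 5
Ranks of variable 2: 3, 1, 5, 2, 4
d = r₁ − r₂: -2, 2, -1, 0, 1
d²: 4, 4, 1, 0, 1; Σd² = 10
ρ = 1 − 6·10/(5·24) = 1 − 60/120 = 0.500

0.500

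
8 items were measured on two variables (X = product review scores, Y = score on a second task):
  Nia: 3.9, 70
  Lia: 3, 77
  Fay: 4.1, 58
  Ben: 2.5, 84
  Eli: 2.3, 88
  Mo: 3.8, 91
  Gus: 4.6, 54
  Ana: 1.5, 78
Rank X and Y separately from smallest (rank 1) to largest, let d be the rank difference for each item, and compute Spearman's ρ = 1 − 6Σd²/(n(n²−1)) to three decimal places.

-0.690

Ranks of variable 1: 6, 4, 7, 3, 2, 5, 8, 1
Ranks of variable 2: 3, 4, 2, 6, 7, 8, 1, 5
d = r₁ − r₂: 3, 0, 5, -3, -5, -3, 7, -4
d²: 9, 0, 25, 9, 25, 9, 49, 16; Σd² = 142
ρ = 1 − 6·142/(8·63) = 1 − 852/504 = -0.690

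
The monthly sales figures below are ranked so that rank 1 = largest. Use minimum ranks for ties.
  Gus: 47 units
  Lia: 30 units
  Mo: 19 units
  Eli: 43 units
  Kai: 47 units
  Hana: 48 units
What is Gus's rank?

2

Sorted (descending): 48, 47, 47, 43, 30, 19
The 2 values of 47 occupy positions 2–3 → each gets rank 2.
Gus has value 47 units → rank 2.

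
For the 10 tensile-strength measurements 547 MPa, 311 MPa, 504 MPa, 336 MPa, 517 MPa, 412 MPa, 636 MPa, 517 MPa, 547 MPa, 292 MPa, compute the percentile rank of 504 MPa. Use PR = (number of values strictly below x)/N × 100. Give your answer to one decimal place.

40.0

N = 10.
Strictly below 504: 4. Equal to 504: 1.
PR = 4/10 × 100 = 40.0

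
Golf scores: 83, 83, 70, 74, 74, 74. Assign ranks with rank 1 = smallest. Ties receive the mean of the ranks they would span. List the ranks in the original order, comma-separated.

5.5, 5.5, 1, 3, 3, 3

Sorted (ascending): 70, 74, 74, 74, 83, 83
The 3 values of 74 occupy positions 2–4 → average rank 3.
The 2 values of 83 occupy positions 5–6 → average rank (5+6)/2 = 5.5.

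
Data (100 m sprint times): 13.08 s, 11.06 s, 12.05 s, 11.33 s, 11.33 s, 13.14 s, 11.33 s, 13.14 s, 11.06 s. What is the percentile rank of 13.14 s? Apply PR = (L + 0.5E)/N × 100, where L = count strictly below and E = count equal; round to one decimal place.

88.9

N = 9.
Strictly below 13.14: 7. Equal to 13.14: 2.
PR = (7 + 0.5·2)/9 × 100 = 88.9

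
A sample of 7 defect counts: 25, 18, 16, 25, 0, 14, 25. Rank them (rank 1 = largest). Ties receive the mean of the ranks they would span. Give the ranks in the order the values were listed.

Sorted (descending): 25, 25, 25, 18, 16, 14, 0
The 3 values of 25 occupy positions 1–3 → average rank 2.

2, 4, 5, 2, 7, 6, 2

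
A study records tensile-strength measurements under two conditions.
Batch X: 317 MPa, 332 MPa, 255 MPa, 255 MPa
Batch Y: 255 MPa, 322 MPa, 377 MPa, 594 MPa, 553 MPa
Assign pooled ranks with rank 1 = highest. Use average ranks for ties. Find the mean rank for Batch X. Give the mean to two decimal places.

Sorted (descending): 594, 553, 377, 332, 322, 317, 255, 255, 255
The 3 values of 255 occupy positions 7–9 → average rank 8.
Batch X values → pooled ranks: 317→6, 332→4, 255→8, 255→8
Mean rank = (6 + 4 + 8 + 8) / 4 = 6.50

6.50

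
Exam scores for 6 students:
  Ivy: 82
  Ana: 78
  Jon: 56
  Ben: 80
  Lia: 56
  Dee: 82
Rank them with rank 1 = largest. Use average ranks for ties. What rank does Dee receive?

Sorted (descending): 82, 82, 80, 78, 56, 56
The 2 values of 82 occupy positions 1–2 → average rank (1+2)/2 = 1.5.
The 2 values of 56 occupy positions 5–6 → average rank (5+6)/2 = 5.5.
Dee has value 82 → rank 1.5.

1.5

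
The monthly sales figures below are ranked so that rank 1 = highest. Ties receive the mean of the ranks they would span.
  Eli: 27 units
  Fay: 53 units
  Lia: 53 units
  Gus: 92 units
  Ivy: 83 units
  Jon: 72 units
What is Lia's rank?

4.5

Sorted (descending): 92, 83, 72, 53, 53, 27
The 2 values of 53 occupy positions 4–5 → average rank (4+5)/2 = 4.5.
Lia has value 53 units → rank 4.5.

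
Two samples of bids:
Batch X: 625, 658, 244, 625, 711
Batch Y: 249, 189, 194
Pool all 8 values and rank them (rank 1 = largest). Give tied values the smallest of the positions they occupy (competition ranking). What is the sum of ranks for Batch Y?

20

Sorted (descending): 711, 658, 625, 625, 249, 244, 194, 189
The 2 values of 625 occupy positions 3–4 → each gets rank 3.
Batch Y values → pooled ranks: 249→5, 189→8, 194→7
Rank sum = 5 + 8 + 7 = 20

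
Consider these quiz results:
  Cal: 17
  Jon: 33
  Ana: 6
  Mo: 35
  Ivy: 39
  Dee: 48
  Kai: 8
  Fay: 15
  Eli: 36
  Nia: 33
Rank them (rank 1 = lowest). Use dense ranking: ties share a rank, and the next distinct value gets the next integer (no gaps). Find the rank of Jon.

5

Sorted (ascending): 6, 8, 15, 17, 33, 33, 35, 36, 39, 48
The 2 values of 33 share dense rank 5.
Remaining distinct values take the next consecutive integers.
Jon has value 33 → rank 5.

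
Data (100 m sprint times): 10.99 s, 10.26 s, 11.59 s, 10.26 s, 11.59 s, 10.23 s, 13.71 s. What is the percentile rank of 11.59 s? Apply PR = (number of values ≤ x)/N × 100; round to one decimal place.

N = 7.
Strictly below 11.59: 4. Equal to 11.59: 2.
PR = 6/7 × 100 = 85.7

85.7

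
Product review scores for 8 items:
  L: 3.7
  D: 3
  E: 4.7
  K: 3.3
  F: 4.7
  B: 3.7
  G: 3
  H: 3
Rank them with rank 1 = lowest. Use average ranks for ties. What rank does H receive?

Sorted (ascending): 3, 3, 3, 3.3, 3.7, 3.7, 4.7, 4.7
The 3 values of 3 occupy positions 1–3 → average rank 2.
The 2 values of 3.7 occupy positions 5–6 → average rank (5+6)/2 = 5.5.
The 2 values of 4.7 occupy positions 7–8 → average rank (7+8)/2 = 7.5.
H has value 3 → rank 2.

2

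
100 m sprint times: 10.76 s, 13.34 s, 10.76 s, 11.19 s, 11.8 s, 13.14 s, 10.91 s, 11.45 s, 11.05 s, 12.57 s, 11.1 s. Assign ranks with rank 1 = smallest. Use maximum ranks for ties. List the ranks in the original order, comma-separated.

Sorted (ascending): 10.76, 10.76, 10.91, 11.05, 11.1, 11.19, 11.45, 11.8, 12.57, 13.14, 13.34
The 2 values of 10.76 occupy positions 1–2 → each gets rank 2.

2, 11, 2, 6, 8, 10, 3, 7, 4, 9, 5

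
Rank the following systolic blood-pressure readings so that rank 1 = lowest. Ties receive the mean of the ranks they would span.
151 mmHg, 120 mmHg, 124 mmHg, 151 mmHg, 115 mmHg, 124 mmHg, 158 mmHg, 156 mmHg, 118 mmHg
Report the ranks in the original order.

6.5, 3, 4.5, 6.5, 1, 4.5, 9, 8, 2

Sorted (ascending): 115, 118, 120, 124, 124, 151, 151, 156, 158
The 2 values of 124 occupy positions 4–5 → average rank (4+5)/2 = 4.5.
The 2 values of 151 occupy positions 6–7 → average rank (6+7)/2 = 6.5.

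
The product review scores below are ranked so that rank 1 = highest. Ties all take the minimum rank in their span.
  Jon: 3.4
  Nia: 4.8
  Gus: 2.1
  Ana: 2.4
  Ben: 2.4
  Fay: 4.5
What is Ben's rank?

4

Sorted (descending): 4.8, 4.5, 3.4, 2.4, 2.4, 2.1
The 2 values of 2.4 occupy positions 4–5 → each gets rank 4.
Ben has value 2.4 → rank 4.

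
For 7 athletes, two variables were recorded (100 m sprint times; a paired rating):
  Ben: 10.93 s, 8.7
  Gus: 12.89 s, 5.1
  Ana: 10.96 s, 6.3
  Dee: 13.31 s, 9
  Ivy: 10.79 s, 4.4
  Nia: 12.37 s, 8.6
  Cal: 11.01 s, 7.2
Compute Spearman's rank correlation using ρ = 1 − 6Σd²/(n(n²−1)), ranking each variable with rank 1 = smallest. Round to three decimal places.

0.429

Ranks of variable 1: 2, 6, 3, 7, 1, 5, 4
Ranks of variable 2: 6, 2, 3, 7, 1, 5, 4
d = r₁ − r₂: -4, 4, 0, 0, 0, 0, 0
d²: 16, 16, 0, 0, 0, 0, 0; Σd² = 32
ρ = 1 − 6·32/(7·48) = 1 − 192/336 = 0.429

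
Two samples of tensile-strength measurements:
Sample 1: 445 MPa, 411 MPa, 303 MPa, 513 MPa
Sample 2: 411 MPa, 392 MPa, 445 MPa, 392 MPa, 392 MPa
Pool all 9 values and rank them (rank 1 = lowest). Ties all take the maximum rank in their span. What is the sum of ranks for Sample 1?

24

Sorted (ascending): 303, 392, 392, 392, 411, 411, 445, 445, 513
The 3 values of 392 occupy positions 2–4 → each gets rank 4.
The 2 values of 411 occupy positions 5–6 → each gets rank 6.
The 2 values of 445 occupy positions 7–8 → each gets rank 8.
Sample 1 values → pooled ranks: 445→8, 411→6, 303→1, 513→9
Rank sum = 8 + 6 + 1 + 9 = 24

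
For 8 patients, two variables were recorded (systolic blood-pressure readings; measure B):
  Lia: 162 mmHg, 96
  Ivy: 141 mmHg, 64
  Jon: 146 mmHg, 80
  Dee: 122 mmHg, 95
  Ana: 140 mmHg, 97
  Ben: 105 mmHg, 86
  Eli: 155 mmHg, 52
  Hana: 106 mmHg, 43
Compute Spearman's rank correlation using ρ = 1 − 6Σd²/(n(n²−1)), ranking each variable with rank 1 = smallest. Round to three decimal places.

Ranks of variable 1: 8, 5, 6, 3, 4, 1, 7, 2
Ranks of variable 2: 7, 3, 4, 6, 8, 5, 2, 1
d = r₁ − r₂: 1, 2, 2, -3, -4, -4, 5, 1
d²: 1, 4, 4, 9, 16, 16, 25, 1; Σd² = 76
ρ = 1 − 6·76/(8·63) = 1 − 456/504 = 0.095

0.095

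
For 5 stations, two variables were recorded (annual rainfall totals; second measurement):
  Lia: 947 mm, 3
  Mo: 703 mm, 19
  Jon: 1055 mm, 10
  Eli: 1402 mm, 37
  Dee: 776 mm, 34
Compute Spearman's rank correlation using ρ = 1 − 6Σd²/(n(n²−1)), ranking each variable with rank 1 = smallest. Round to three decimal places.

Ranks of variable 1: 3, 1, 4, 5, 2
Ranks of variable 2: 1, 3, 2, 5, 4
d = r₁ − r₂: 2, -2, 2, 0, -2
d²: 4, 4, 4, 0, 4; Σd² = 16
ρ = 1 − 6·16/(5·24) = 1 − 96/120 = 0.200

0.200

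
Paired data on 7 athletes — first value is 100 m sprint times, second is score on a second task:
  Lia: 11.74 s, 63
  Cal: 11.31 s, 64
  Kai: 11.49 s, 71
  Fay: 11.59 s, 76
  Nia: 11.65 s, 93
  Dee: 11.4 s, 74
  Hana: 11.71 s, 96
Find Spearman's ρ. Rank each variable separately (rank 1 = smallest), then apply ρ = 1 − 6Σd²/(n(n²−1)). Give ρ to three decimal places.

0.214

Ranks of variable 1: 7, 1, 3, 4, 5, 2, 6
Ranks of variable 2: 1, 2, 3, 5, 6, 4, 7
d = r₁ − r₂: 6, -1, 0, -1, -1, -2, -1
d²: 36, 1, 0, 1, 1, 4, 1; Σd² = 44
ρ = 1 − 6·44/(7·48) = 1 − 264/336 = 0.214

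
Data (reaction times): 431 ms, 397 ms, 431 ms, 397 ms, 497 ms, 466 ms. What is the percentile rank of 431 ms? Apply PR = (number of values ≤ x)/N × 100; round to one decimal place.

N = 6.
Strictly below 431: 2. Equal to 431: 2.
PR = 4/6 × 100 = 66.7

66.7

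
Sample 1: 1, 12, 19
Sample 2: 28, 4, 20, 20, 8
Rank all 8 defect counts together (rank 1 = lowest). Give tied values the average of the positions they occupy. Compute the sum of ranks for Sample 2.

26

Sorted (ascending): 1, 4, 8, 12, 19, 20, 20, 28
The 2 values of 20 occupy positions 6–7 → average rank (6+7)/2 = 6.5.
Sample 2 values → pooled ranks: 28→8, 4→2, 20→6.5, 20→6.5, 8→3
Rank sum = 8 + 2 + 6.5 + 6.5 + 3 = 26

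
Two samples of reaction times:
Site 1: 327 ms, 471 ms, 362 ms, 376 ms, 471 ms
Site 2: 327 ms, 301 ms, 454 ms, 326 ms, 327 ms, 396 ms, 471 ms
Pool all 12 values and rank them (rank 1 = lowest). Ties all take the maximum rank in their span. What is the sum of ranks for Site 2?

42

Sorted (ascending): 301, 326, 327, 327, 327, 362, 376, 396, 454, 471, 471, 471
The 3 values of 327 occupy positions 3–5 → each gets rank 5.
The 3 values of 471 occupy positions 10–12 → each gets rank 12.
Site 2 values → pooled ranks: 327→5, 301→1, 454→9, 326→2, 327→5, 396→8, 471→12
Rank sum = 5 + 1 + 9 + 2 + 5 + 8 + 12 = 42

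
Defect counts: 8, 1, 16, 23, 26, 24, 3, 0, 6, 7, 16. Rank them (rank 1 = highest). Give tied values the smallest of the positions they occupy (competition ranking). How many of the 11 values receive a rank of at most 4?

Sorted (descending): 26, 24, 23, 16, 16, 8, 7, 6, 3, 1, 0
The 2 values of 16 occupy positions 4–5 → each gets rank 4.
Ranks ≤ 4: {1, 2, 3, 4, 4} → 5 values.

5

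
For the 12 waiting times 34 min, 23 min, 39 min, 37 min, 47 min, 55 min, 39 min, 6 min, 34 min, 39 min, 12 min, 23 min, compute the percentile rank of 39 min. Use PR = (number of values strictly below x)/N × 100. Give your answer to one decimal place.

N = 12.
Strictly below 39: 7. Equal to 39: 3.
PR = 7/12 × 100 = 58.3

58.3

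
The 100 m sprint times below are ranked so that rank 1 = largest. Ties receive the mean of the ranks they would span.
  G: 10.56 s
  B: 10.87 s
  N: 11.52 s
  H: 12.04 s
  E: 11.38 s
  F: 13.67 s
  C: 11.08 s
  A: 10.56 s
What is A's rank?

7.5

Sorted (descending): 13.67, 12.04, 11.52, 11.38, 11.08, 10.87, 10.56, 10.56
The 2 values of 10.56 occupy positions 7–8 → average rank (7+8)/2 = 7.5.
A has value 10.56 s → rank 7.5.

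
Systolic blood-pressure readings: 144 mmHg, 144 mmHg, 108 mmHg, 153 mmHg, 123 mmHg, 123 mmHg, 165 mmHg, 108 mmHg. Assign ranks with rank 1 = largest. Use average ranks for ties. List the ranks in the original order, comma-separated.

3.5, 3.5, 7.5, 2, 5.5, 5.5, 1, 7.5

Sorted (descending): 165, 153, 144, 144, 123, 123, 108, 108
The 2 values of 144 occupy positions 3–4 → average rank (3+4)/2 = 3.5.
The 2 values of 123 occupy positions 5–6 → average rank (5+6)/2 = 5.5.
The 2 values of 108 occupy positions 7–8 → average rank (7+8)/2 = 7.5.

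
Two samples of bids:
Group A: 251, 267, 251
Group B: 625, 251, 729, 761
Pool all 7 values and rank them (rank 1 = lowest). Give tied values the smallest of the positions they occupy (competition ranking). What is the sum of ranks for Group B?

19

Sorted (ascending): 251, 251, 251, 267, 625, 729, 761
The 3 values of 251 occupy positions 1–3 → each gets rank 1.
Group B values → pooled ranks: 625→5, 251→1, 729→6, 761→7
Rank sum = 5 + 1 + 6 + 7 = 19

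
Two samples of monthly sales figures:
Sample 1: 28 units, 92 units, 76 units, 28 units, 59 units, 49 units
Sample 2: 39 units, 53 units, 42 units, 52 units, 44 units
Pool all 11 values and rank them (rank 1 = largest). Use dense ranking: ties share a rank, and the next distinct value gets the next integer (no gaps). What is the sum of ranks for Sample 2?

33

Sorted (descending): 92, 76, 59, 53, 52, 49, 44, 42, 39, 28, 28
The 2 values of 28 share dense rank 10.
Remaining distinct values take the next consecutive integers.
Sample 2 values → pooled ranks: 39→9, 53→4, 42→8, 52→5, 44→7
Rank sum = 9 + 4 + 8 + 5 + 7 = 33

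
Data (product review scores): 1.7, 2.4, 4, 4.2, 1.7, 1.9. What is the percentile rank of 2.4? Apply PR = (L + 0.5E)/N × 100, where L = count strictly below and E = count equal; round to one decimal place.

58.3

N = 6.
Strictly below 2.4: 3. Equal to 2.4: 1.
PR = (3 + 0.5·1)/6 × 100 = 58.3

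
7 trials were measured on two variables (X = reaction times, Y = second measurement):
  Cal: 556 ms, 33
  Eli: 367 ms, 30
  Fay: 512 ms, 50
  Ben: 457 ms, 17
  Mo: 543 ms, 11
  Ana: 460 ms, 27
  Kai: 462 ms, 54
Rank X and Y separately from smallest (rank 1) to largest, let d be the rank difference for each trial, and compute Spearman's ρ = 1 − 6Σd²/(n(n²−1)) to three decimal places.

Ranks of variable 1: 7, 1, 5, 2, 6, 3, 4
Ranks of variable 2: 5, 4, 6, 2, 1, 3, 7
d = r₁ − r₂: 2, -3, -1, 0, 5, 0, -3
d²: 4, 9, 1, 0, 25, 0, 9; Σd² = 48
ρ = 1 − 6·48/(7·48) = 1 − 288/336 = 0.143

0.143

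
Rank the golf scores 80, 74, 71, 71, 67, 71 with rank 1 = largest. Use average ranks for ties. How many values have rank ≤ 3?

Sorted (descending): 80, 74, 71, 71, 71, 67
The 3 values of 71 occupy positions 3–5 → average rank 4.
Ranks ≤ 3: {1, 2} → 2 values.

2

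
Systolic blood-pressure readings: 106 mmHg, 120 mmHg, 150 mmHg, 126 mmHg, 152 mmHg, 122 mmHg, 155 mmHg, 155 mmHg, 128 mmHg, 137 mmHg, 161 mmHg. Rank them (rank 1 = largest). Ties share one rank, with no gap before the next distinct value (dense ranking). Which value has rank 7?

126

Sorted (descending): 161, 155, 155, 152, 150, 137, 128, 126, 122, 120, 106
The 2 values of 155 share dense rank 2.
Remaining distinct values take the next consecutive integers.
Rank 7 → value 126.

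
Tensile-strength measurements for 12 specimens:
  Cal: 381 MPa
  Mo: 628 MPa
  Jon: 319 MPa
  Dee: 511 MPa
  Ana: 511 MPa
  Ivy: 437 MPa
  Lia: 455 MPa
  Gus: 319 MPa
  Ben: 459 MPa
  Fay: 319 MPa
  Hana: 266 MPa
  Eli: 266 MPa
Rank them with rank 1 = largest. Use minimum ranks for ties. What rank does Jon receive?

8

Sorted (descending): 628, 511, 511, 459, 455, 437, 381, 319, 319, 319, 266, 266
The 2 values of 511 occupy positions 2–3 → each gets rank 2.
The 3 values of 319 occupy positions 8–10 → each gets rank 8.
The 2 values of 266 occupy positions 11–12 → each gets rank 11.
Jon has value 319 MPa → rank 8.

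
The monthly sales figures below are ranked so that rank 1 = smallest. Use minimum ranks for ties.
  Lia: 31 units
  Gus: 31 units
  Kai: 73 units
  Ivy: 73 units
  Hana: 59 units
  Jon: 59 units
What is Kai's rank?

Sorted (ascending): 31, 31, 59, 59, 73, 73
The 2 values of 31 occupy positions 1–2 → each gets rank 1.
The 2 values of 59 occupy positions 3–4 → each gets rank 3.
The 2 values of 73 occupy positions 5–6 → each gets rank 5.
Kai has value 73 units → rank 5.

5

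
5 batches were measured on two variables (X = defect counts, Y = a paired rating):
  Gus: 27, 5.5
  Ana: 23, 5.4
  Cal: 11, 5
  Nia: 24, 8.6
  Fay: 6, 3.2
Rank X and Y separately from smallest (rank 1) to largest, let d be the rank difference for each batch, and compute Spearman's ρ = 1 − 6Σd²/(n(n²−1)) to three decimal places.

Ranks of variable 1: 5, 3, 2, 4, 1
Ranks of variable 2: 4, 3, 2, 5, 1
d = r₁ − r₂: 1, 0, 0, -1, 0
d²: 1, 0, 0, 1, 0; Σd² = 2
ρ = 1 − 6·2/(5·24) = 1 − 12/120 = 0.900

0.900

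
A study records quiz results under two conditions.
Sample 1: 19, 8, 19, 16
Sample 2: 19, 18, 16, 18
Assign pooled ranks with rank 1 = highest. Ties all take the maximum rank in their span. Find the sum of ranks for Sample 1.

21

Sorted (descending): 19, 19, 19, 18, 18, 16, 16, 8
The 3 values of 19 occupy positions 1–3 → each gets rank 3.
The 2 values of 18 occupy positions 4–5 → each gets rank 5.
The 2 values of 16 occupy positions 6–7 → each gets rank 7.
Sample 1 values → pooled ranks: 19→3, 8→8, 19→3, 16→7
Rank sum = 3 + 8 + 3 + 7 = 21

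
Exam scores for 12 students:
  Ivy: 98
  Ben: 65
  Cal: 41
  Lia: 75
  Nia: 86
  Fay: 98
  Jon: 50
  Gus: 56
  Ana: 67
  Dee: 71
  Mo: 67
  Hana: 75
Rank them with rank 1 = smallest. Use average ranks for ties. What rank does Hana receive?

Sorted (ascending): 41, 50, 56, 65, 67, 67, 71, 75, 75, 86, 98, 98
The 2 values of 67 occupy positions 5–6 → average rank (5+6)/2 = 5.5.
The 2 values of 75 occupy positions 8–9 → average rank (8+9)/2 = 8.5.
The 2 values of 98 occupy positions 11–12 → average rank (11+12)/2 = 11.5.
Hana has value 75 → rank 8.5.

8.5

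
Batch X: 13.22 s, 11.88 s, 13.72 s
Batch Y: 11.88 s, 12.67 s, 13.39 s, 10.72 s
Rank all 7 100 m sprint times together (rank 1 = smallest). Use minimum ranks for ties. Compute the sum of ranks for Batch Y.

Sorted (ascending): 10.72, 11.88, 11.88, 12.67, 13.22, 13.39, 13.72
The 2 values of 11.88 occupy positions 2–3 → each gets rank 2.
Batch Y values → pooled ranks: 11.88→2, 12.67→4, 13.39→6, 10.72→1
Rank sum = 2 + 4 + 6 + 1 = 13

13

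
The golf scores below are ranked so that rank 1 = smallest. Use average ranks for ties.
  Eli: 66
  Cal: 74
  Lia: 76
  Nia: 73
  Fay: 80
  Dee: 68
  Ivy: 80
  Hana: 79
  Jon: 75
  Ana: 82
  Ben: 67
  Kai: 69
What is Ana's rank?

12

Sorted (ascending): 66, 67, 68, 69, 73, 74, 75, 76, 79, 80, 80, 82
The 2 values of 80 occupy positions 10–11 → average rank (10+11)/2 = 10.5.
Ana has value 82 → rank 12.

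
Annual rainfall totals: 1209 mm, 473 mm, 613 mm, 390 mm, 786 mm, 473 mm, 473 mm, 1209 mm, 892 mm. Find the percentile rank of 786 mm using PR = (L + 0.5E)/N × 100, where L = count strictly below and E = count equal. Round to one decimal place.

61.1

N = 9.
Strictly below 786: 5. Equal to 786: 1.
PR = (5 + 0.5·1)/9 × 100 = 61.1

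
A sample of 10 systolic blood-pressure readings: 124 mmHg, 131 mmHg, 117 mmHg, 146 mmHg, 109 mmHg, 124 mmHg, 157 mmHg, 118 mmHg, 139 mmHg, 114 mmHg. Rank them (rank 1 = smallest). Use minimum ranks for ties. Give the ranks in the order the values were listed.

Sorted (ascending): 109, 114, 117, 118, 124, 124, 131, 139, 146, 157
The 2 values of 124 occupy positions 5–6 → each gets rank 5.

5, 7, 3, 9, 1, 5, 10, 4, 8, 2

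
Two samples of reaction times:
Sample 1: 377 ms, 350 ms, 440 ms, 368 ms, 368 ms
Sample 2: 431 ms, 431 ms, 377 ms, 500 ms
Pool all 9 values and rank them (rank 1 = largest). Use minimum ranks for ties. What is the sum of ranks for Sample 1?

30

Sorted (descending): 500, 440, 431, 431, 377, 377, 368, 368, 350
The 2 values of 431 occupy positions 3–4 → each gets rank 3.
The 2 values of 377 occupy positions 5–6 → each gets rank 5.
The 2 values of 368 occupy positions 7–8 → each gets rank 7.
Sample 1 values → pooled ranks: 377→5, 350→9, 440→2, 368→7, 368→7
Rank sum = 5 + 9 + 2 + 7 + 7 = 30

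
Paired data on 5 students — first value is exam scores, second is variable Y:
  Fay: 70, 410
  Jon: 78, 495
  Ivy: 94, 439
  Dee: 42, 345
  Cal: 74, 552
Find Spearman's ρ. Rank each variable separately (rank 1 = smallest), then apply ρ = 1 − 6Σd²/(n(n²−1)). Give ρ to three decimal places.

0.600

Ranks of variable 1: 2, 4, 5, 1, 3
Ranks of variable 2: 2, 4, 3, 1, 5
d = r₁ − r₂: 0, 0, 2, 0, -2
d²: 0, 0, 4, 0, 4; Σd² = 8
ρ = 1 − 6·8/(5·24) = 1 − 48/120 = 0.600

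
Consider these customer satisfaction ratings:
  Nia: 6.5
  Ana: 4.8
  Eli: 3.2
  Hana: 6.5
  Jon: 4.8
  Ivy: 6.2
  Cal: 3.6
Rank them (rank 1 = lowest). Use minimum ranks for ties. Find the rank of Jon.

Sorted (ascending): 3.2, 3.6, 4.8, 4.8, 6.2, 6.5, 6.5
The 2 values of 4.8 occupy positions 3–4 → each gets rank 3.
The 2 values of 6.5 occupy positions 6–7 → each gets rank 6.
Jon has value 4.8 → rank 3.

3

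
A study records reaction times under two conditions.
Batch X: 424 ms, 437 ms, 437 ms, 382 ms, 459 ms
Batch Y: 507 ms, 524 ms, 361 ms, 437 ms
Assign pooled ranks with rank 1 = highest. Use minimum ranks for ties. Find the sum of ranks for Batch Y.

16

Sorted (descending): 524, 507, 459, 437, 437, 437, 424, 382, 361
The 3 values of 437 occupy positions 4–6 → each gets rank 4.
Batch Y values → pooled ranks: 507→2, 524→1, 361→9, 437→4
Rank sum = 2 + 1 + 9 + 4 = 16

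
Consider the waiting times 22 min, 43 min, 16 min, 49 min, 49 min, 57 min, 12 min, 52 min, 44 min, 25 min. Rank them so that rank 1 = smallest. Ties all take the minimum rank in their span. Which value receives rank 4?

25

Sorted (ascending): 12, 16, 22, 25, 43, 44, 49, 49, 52, 57
The 2 values of 49 occupy positions 7–8 → each gets rank 7.
Rank 4 → value 25.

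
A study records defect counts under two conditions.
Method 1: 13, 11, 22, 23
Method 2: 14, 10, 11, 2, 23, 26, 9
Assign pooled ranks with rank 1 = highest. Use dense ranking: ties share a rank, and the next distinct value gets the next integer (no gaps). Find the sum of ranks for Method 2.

37

Sorted (descending): 26, 23, 23, 22, 14, 13, 11, 11, 10, 9, 2
The 2 values of 23 share dense rank 2.
The 2 values of 11 share dense rank 6.
Remaining distinct values take the next consecutive integers.
Method 2 values → pooled ranks: 14→4, 10→7, 11→6, 2→9, 23→2, 26→1, 9→8
Rank sum = 4 + 7 + 6 + 9 + 2 + 1 + 8 = 37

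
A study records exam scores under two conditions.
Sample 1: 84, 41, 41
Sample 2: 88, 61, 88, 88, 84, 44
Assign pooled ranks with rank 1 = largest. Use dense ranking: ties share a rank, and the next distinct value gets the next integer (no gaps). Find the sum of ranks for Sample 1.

12

Sorted (descending): 88, 88, 88, 84, 84, 61, 44, 41, 41
The 3 values of 88 share dense rank 1.
The 2 values of 84 share dense rank 2.
The 2 values of 41 share dense rank 5.
Remaining distinct values take the next consecutive integers.
Sample 1 values → pooled ranks: 84→2, 41→5, 41→5
Rank sum = 2 + 5 + 5 = 12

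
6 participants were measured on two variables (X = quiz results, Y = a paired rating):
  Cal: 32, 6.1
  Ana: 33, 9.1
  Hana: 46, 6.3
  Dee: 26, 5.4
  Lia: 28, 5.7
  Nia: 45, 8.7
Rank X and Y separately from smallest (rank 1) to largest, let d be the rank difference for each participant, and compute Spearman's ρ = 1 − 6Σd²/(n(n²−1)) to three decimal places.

Ranks of variable 1: 3, 4, 6, 1, 2, 5
Ranks of variable 2: 3, 6, 4, 1, 2, 5
d = r₁ − r₂: 0, -2, 2, 0, 0, 0
d²: 0, 4, 4, 0, 0, 0; Σd² = 8
ρ = 1 − 6·8/(6·35) = 1 − 48/210 = 0.771

0.771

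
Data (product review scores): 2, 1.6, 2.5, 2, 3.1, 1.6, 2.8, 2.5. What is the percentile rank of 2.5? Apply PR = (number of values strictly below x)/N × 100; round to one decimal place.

N = 8.
Strictly below 2.5: 4. Equal to 2.5: 2.
PR = 4/8 × 100 = 50.0

50.0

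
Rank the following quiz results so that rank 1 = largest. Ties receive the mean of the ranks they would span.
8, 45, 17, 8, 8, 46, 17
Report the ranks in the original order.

Sorted (descending): 46, 45, 17, 17, 8, 8, 8
The 2 values of 17 occupy positions 3–4 → average rank (3+4)/2 = 3.5.
The 3 values of 8 occupy positions 5–7 → average rank 6.

6, 2, 3.5, 6, 6, 1, 3.5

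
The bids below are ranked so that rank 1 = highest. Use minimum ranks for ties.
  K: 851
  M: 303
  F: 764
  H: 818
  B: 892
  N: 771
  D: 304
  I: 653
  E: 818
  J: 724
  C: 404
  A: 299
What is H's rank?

3

Sorted (descending): 892, 851, 818, 818, 771, 764, 724, 653, 404, 304, 303, 299
The 2 values of 818 occupy positions 3–4 → each gets rank 3.
H has value 818 → rank 3.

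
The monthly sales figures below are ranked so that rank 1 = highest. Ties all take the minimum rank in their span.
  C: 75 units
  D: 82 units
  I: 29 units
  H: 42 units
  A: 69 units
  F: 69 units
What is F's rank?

Sorted (descending): 82, 75, 69, 69, 42, 29
The 2 values of 69 occupy positions 3–4 → each gets rank 3.
F has value 69 units → rank 3.

3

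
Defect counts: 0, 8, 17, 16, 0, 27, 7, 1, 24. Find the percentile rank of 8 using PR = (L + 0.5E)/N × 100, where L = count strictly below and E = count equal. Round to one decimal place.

50.0

N = 9.
Strictly below 8: 4. Equal to 8: 1.
PR = (4 + 0.5·1)/9 × 100 = 50.0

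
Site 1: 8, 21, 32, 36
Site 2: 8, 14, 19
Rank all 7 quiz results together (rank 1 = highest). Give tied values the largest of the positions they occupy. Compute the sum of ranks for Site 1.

Sorted (descending): 36, 32, 21, 19, 14, 8, 8
The 2 values of 8 occupy positions 6–7 → each gets rank 7.
Site 1 values → pooled ranks: 8→7, 21→3, 32→2, 36→1
Rank sum = 7 + 3 + 2 + 1 = 13

13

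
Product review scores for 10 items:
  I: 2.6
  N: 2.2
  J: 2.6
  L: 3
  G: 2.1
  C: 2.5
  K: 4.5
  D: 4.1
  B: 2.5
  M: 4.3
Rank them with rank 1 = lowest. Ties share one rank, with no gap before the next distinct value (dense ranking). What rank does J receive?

Sorted (ascending): 2.1, 2.2, 2.5, 2.5, 2.6, 2.6, 3, 4.1, 4.3, 4.5
The 2 values of 2.5 share dense rank 3.
The 2 values of 2.6 share dense rank 4.
Remaining distinct values take the next consecutive integers.
J has value 2.6 → rank 4.

4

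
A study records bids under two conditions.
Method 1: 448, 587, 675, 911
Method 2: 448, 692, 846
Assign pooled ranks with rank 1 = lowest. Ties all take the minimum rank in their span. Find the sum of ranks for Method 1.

15

Sorted (ascending): 448, 448, 587, 675, 692, 846, 911
The 2 values of 448 occupy positions 1–2 → each gets rank 1.
Method 1 values → pooled ranks: 448→1, 587→3, 675→4, 911→7
Rank sum = 1 + 3 + 4 + 7 = 15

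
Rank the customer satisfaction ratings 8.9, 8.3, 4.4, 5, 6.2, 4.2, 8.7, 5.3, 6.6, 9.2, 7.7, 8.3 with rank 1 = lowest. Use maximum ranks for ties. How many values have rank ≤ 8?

7

Sorted (ascending): 4.2, 4.4, 5, 5.3, 6.2, 6.6, 7.7, 8.3, 8.3, 8.7, 8.9, 9.2
The 2 values of 8.3 occupy positions 8–9 → each gets rank 9.
Ranks ≤ 8: {1, 2, 3, 4, 5, 6, 7} → 7 values.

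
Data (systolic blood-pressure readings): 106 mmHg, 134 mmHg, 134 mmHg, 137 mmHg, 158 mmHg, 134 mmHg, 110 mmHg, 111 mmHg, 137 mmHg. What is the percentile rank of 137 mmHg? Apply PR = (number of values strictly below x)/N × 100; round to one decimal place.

66.7

N = 9.
Strictly below 137: 6. Equal to 137: 2.
PR = 6/9 × 100 = 66.7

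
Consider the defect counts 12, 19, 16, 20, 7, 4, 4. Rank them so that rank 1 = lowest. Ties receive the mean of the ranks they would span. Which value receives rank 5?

Sorted (ascending): 4, 4, 7, 12, 16, 19, 20
The 2 values of 4 occupy positions 1–2 → average rank (1+2)/2 = 1.5.
Rank 5 → value 16.

16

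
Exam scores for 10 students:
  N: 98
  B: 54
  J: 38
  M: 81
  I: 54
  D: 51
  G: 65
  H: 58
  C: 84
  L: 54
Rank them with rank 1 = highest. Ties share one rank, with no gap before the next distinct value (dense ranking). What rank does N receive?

1

Sorted (descending): 98, 84, 81, 65, 58, 54, 54, 54, 51, 38
The 3 values of 54 share dense rank 6.
Remaining distinct values take the next consecutive integers.
N has value 98 → rank 1.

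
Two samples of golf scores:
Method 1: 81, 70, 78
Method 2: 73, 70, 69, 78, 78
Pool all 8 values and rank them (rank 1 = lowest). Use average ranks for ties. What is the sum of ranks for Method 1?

Sorted (ascending): 69, 70, 70, 73, 78, 78, 78, 81
The 2 values of 70 occupy positions 2–3 → average rank (2+3)/2 = 2.5.
The 3 values of 78 occupy positions 5–7 → average rank 6.
Method 1 values → pooled ranks: 81→8, 70→2.5, 78→6
Rank sum = 8 + 2.5 + 6 = 16.5

16.5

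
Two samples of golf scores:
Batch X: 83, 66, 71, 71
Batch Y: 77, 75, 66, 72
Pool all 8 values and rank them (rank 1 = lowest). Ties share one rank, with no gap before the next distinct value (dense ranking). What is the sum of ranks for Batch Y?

13

Sorted (ascending): 66, 66, 71, 71, 72, 75, 77, 83
The 2 values of 66 share dense rank 1.
The 2 values of 71 share dense rank 2.
Remaining distinct values take the next consecutive integers.
Batch Y values → pooled ranks: 77→5, 75→4, 66→1, 72→3
Rank sum = 5 + 4 + 1 + 3 = 13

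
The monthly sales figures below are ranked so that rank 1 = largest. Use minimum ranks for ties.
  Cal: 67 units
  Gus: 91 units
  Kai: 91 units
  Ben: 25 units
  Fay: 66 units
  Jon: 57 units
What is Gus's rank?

Sorted (descending): 91, 91, 67, 66, 57, 25
The 2 values of 91 occupy positions 1–2 → each gets rank 1.
Gus has value 91 units → rank 1.

1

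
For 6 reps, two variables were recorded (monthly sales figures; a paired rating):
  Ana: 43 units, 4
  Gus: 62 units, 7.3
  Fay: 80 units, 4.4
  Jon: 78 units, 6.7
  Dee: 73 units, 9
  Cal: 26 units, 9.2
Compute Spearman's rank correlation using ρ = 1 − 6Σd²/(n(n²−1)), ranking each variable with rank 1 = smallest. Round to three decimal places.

-0.371

Ranks of variable 1: 2, 3, 6, 5, 4, 1
Ranks of variable 2: 1, 4, 2, 3, 5, 6
d = r₁ − r₂: 1, -1, 4, 2, -1, -5
d²: 1, 1, 16, 4, 1, 25; Σd² = 48
ρ = 1 − 6·48/(6·35) = 1 − 288/210 = -0.371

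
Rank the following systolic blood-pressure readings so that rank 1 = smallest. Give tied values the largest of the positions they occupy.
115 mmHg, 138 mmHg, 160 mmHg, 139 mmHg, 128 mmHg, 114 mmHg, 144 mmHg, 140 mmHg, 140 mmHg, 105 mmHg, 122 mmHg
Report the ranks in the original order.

3, 6, 11, 7, 5, 2, 10, 9, 9, 1, 4

Sorted (ascending): 105, 114, 115, 122, 128, 138, 139, 140, 140, 144, 160
The 2 values of 140 occupy positions 8–9 → each gets rank 9.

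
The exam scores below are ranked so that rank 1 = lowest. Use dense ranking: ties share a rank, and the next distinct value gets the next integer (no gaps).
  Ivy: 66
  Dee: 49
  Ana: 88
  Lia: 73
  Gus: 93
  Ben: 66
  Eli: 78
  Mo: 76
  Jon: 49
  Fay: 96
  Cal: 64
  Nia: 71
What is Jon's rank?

Sorted (ascending): 49, 49, 64, 66, 66, 71, 73, 76, 78, 88, 93, 96
The 2 values of 49 share dense rank 1.
The 2 values of 66 share dense rank 3.
Remaining distinct values take the next consecutive integers.
Jon has value 49 → rank 1.

1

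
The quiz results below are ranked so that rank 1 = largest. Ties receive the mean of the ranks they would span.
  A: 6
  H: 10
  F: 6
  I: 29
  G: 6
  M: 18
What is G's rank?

Sorted (descending): 29, 18, 10, 6, 6, 6
The 3 values of 6 occupy positions 4–6 → average rank 5.
G has value 6 → rank 5.

5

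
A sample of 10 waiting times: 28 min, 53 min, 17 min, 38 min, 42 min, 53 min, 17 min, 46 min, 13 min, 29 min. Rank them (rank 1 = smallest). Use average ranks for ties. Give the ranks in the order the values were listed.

Sorted (ascending): 13, 17, 17, 28, 29, 38, 42, 46, 53, 53
The 2 values of 17 occupy positions 2–3 → average rank (2+3)/2 = 2.5.
The 2 values of 53 occupy positions 9–10 → average rank (9+10)/2 = 9.5.

4, 9.5, 2.5, 6, 7, 9.5, 2.5, 8, 1, 5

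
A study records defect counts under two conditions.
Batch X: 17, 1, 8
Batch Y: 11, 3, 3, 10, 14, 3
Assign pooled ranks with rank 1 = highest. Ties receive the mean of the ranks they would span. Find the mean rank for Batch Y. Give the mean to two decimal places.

Sorted (descending): 17, 14, 11, 10, 8, 3, 3, 3, 1
The 3 values of 3 occupy positions 6–8 → average rank 7.
Batch Y values → pooled ranks: 11→3, 3→7, 3→7, 10→4, 14→2, 3→7
Mean rank = (3 + 7 + 7 + 4 + 2 + 7) / 6 = 5.00

5.00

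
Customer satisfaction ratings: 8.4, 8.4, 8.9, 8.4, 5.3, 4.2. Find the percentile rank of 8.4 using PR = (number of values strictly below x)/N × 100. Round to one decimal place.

N = 6.
Strictly below 8.4: 2. Equal to 8.4: 3.
PR = 2/6 × 100 = 33.3

33.3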